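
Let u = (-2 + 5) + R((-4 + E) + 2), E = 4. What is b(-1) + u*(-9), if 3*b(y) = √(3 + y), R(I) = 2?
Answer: -45 + √2/3 ≈ -44.529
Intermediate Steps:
b(y) = √(3 + y)/3
u = 5 (u = (-2 + 5) + 2 = 3 + 2 = 5)
b(-1) + u*(-9) = √(3 - 1)/3 + 5*(-9) = √2/3 - 45 = -45 + √2/3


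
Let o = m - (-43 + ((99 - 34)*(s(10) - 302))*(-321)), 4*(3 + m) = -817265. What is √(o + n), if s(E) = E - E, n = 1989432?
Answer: I*√18064297/2 ≈ 2125.1*I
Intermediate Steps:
m = -817277/4 (m = -3 + (¼)*(-817265) = -3 - 817265/4 = -817277/4 ≈ -2.0432e+5)
s(E) = 0
o = -26022025/4 (o = -817277/4 - (-43 + ((99 - 34)*(0 - 302))*(-321)) = -817277/4 - (-43 + (65*(-302))*(-321)) = -817277/4 - (-43 - 19630*(-321)) = -817277/4 - (-43 + 6301230) = -817277/4 - 1*6301187 = -817277/4 - 6301187 = -26022025/4 ≈ -6.5055e+6)
√(o + n) = √(-26022025/4 + 1989432) = √(-18064297/4) = I*√18064297/2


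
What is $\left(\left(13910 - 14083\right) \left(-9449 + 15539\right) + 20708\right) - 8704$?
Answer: $-1041566$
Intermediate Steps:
$\left(\left(13910 - 14083\right) \left(-9449 + 15539\right) + 20708\right) - 8704 = \left(\left(-173\right) 6090 + 20708\right) - 8704 = \left(-1053570 + 20708\right) - 8704 = -1032862 - 8704 = -1041566$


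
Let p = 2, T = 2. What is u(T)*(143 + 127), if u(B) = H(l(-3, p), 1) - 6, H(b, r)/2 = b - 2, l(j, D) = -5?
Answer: -5400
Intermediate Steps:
H(b, r) = -4 + 2*b (H(b, r) = 2*(b - 2) = 2*(-2 + b) = -4 + 2*b)
u(B) = -20 (u(B) = (-4 + 2*(-5)) - 6 = (-4 - 10) - 6 = -14 - 6 = -20)
u(T)*(143 + 127) = -20*(143 + 127) = -20*270 = -5400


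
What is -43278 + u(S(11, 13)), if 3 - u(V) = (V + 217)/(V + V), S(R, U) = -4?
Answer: -345987/8 ≈ -43248.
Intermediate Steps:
u(V) = 3 - (217 + V)/(2*V) (u(V) = 3 - (V + 217)/(V + V) = 3 - (217 + V)/(2*V))
-43278 + u(S(11, 13)) = -43278 + (½)*(-217 + 5*(-4))/(-4) = -43278 + (½)*(-¼)*(-217 - 20) = -43278 + (½)*(-¼)*(-237) = -43278 + 237/8 = -345987/8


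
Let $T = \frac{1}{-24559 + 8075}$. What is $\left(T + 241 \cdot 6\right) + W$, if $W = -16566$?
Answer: $- \frac{249238081}{16484} \approx -15120.0$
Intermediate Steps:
$T = - \frac{1}{16484}$ ($T = \frac{1}{-16484} = - \frac{1}{16484} \approx -6.0665 \cdot 10^{-5}$)
$\left(T + 241 \cdot 6\right) + W = \left(- \frac{1}{16484} + 241 \cdot 6\right) - 16566 = \left(- \frac{1}{16484} + 1446\right) - 16566 = \frac{23835863}{16484} - 16566 = - \frac{249238081}{16484}$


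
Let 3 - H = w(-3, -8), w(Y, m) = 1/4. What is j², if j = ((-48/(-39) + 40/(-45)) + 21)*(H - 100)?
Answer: 943487796889/219024 ≈ 4.3077e+6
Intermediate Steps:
w(Y, m) = ¼
H = 11/4 (H = 3 - 1*¼ = 3 - ¼ = 11/4 ≈ 2.7500)
j = -971333/468 (j = ((-48/(-39) + 40/(-45)) + 21)*(11/4 - 100) = ((-48*(-1/39) + 40*(-1/45)) + 21)*(-389/4) = ((16/13 - 8/9) + 21)*(-389/4) = (40/117 + 21)*(-389/4) = (2497/117)*(-389/4) = -971333/468 ≈ -2075.5)
j² = (-971333/468)² = 943487796889/219024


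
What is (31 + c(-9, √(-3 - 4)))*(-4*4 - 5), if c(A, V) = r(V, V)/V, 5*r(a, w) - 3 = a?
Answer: -3276/5 + 9*I*√7/5 ≈ -655.2 + 4.7624*I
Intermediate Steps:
r(a, w) = ⅗ + a/5
c(A, V) = (⅗ + V/5)/V
(31 + c(-9, √(-3 - 4)))*(-4*4 - 5) = (31 + (3 + √(-3 - 4))/(5*(√(-3 - 4))))*(-4*4 - 5) = (31 + (3 + √(-7))/(5*(√(-7))))*(-16 - 5) = (31 + (3 + I*√7)/(5*((I*√7))))*(-21) = (31 + (-I*√7/7)*(3 + I*√7)/5)*(-21) = (31 - I*√7*(3 + I*√7)/35)*(-21) = -651 + 3*I*√7*(3 + I*√7)/5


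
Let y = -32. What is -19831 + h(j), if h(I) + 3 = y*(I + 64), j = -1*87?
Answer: -19098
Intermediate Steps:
j = -87
h(I) = -2051 - 32*I (h(I) = -3 - 32*(I + 64) = -3 - 32*(64 + I) = -3 + (-2048 - 32*I) = -2051 - 32*I)
-19831 + h(j) = -19831 + (-2051 - 32*(-87)) = -19831 + (-2051 + 2784) = -19831 + 733 = -19098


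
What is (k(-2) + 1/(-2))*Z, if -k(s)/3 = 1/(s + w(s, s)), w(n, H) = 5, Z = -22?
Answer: 33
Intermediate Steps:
k(s) = -3/(5 + s) (k(s) = -3/(s + 5) = -3/(5 + s))
(k(-2) + 1/(-2))*Z = (-3/(5 - 2) + 1/(-2))*(-22) = (-3/3 - ½)*(-22) = (-3*⅓ - ½)*(-22) = (-1 - ½)*(-22) = -3/2*(-22) = 33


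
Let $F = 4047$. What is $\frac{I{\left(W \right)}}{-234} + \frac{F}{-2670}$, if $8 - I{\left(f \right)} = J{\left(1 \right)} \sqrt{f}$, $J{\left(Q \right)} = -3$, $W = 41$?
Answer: $- \frac{161393}{104130} - \frac{\sqrt{41}}{78} \approx -1.632$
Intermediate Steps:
$I{\left(f \right)} = 8 + 3 \sqrt{f}$ ($I{\left(f \right)} = 8 - - 3 \sqrt{f} = 8 + 3 \sqrt{f}$)
$\frac{I{\left(W \right)}}{-234} + \frac{F}{-2670} = \frac{8 + 3 \sqrt{41}}{-234} + \frac{4047}{-2670} = \left(8 + 3 \sqrt{41}\right) \left(- \frac{1}{234}\right) + 4047 \left(- \frac{1}{2670}\right) = \left(- \frac{4}{117} - \frac{\sqrt{41}}{78}\right) - \frac{1349}{890} = - \frac{161393}{104130} - \frac{\sqrt{41}}{78}$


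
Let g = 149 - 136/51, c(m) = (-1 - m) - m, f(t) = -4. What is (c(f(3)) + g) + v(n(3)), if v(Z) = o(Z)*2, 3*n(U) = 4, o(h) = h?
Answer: 156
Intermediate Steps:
n(U) = 4/3 (n(U) = (⅓)*4 = 4/3)
c(m) = -1 - 2*m
v(Z) = 2*Z (v(Z) = Z*2 = 2*Z)
g = 439/3 (g = 149 - 136*1/51 = 149 - 8/3 = 439/3 ≈ 146.33)
(c(f(3)) + g) + v(n(3)) = ((-1 - 2*(-4)) + 439/3) + 2*(4/3) = ((-1 + 8) + 439/3) + 8/3 = (7 + 439/3) + 8/3 = 460/3 + 8/3 = 156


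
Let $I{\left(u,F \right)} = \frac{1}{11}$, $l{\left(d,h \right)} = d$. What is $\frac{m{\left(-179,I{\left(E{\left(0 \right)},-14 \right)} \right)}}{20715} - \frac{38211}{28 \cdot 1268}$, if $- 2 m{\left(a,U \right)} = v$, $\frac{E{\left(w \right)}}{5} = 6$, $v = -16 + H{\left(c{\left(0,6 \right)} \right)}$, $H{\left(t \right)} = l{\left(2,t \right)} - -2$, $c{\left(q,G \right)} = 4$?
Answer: $- \frac{263775947}{245155120} \approx -1.076$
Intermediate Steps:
$H{\left(t \right)} = 4$ ($H{\left(t \right)} = 2 - -2 = 2 + 2 = 4$)
$v = -12$ ($v = -16 + 4 = -12$)
$E{\left(w \right)} = 30$ ($E{\left(w \right)} = 5 \cdot 6 = 30$)
$I{\left(u,F \right)} = \frac{1}{11}$
$m{\left(a,U \right)} = 6$ ($m{\left(a,U \right)} = \left(- \frac{1}{2}\right) \left(-12\right) = 6$)
$\frac{m{\left(-179,I{\left(E{\left(0 \right)},-14 \right)} \right)}}{20715} - \frac{38211}{28 \cdot 1268} = \frac{6}{20715} - \frac{38211}{28 \cdot 1268} = 6 \cdot \frac{1}{20715} - \frac{38211}{35504} = \frac{2}{6905} - \frac{38211}{35504} = - \frac{263775947}{245155120}$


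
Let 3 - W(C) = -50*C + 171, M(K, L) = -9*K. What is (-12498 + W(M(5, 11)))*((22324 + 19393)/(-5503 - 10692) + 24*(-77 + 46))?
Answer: 180346328052/16195 ≈ 1.1136e+7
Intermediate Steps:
W(C) = -168 + 50*C (W(C) = 3 - (-50*C + 171) = 3 - (171 - 50*C) = 3 + (-171 + 50*C) = -168 + 50*C)
(-12498 + W(M(5, 11)))*((22324 + 19393)/(-5503 - 10692) + 24*(-77 + 46)) = (-12498 + (-168 + 50*(-9*5)))*((22324 + 19393)/(-5503 - 10692) + 24*(-77 + 46)) = (-12498 + (-168 + 50*(-45)))*(41717/(-16195) + 24*(-31)) = (-12498 + (-168 - 2250))*(41717*(-1/16195) - 744) = (-12498 - 2418)*(-41717/16195 - 744) = -14916*(-12090797/16195) = 180346328052/16195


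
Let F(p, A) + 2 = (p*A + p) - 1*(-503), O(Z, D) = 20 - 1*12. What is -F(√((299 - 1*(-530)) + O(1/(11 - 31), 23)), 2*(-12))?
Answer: -501 + 69*√93 ≈ 164.41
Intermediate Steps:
O(Z, D) = 8 (O(Z, D) = 20 - 12 = 8)
F(p, A) = 501 + p + A*p (F(p, A) = -2 + ((p*A + p) - 1*(-503)) = -2 + ((A*p + p) + 503) = -2 + ((p + A*p) + 503) = -2 + (503 + p + A*p) = 501 + p + A*p)
-F(√((299 - 1*(-530)) + O(1/(11 - 31), 23)), 2*(-12)) = -(501 + √((299 - 1*(-530)) + 8) + (2*(-12))*√((299 - 1*(-530)) + 8)) = -(501 + √((299 + 530) + 8) - 24*√((299 + 530) + 8)) = -(501 + √(829 + 8) - 24*√(829 + 8)) = -(501 + √837 - 72*√93) = -(501 + 3*√93 - 72*√93) = -(501 - 69*√93) = -501 + 69*√93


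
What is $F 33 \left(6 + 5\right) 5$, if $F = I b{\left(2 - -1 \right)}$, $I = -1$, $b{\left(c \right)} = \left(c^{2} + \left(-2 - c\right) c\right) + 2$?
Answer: $7260$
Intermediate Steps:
$b{\left(c \right)} = 2 + c^{2} + c \left(-2 - c\right)$ ($b{\left(c \right)} = \left(c^{2} + c \left(-2 - c\right)\right) + 2 = 2 + c^{2} + c \left(-2 - c\right)$)
$F = 4$ ($F = - (2 - 2 \left(2 - -1\right)) = - (2 - 2 \left(2 + 1\right)) = - (2 - 6) = \left(-1\right) \left(-4\right) = 4$)
$F 33 \left(6 + 5\right) 5 = 4 \cdot 33 \left(6 + 5\right) 5 = 132 \cdot 11 \cdot 5 = 132 \cdot 55 = 7260$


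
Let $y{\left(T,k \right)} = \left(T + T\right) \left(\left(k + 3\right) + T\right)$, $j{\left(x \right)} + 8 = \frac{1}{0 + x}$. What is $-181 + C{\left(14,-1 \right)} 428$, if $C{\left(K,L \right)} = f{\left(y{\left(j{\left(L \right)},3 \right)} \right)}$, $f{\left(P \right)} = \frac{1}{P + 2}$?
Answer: $- \frac{2427}{14} \approx -173.36$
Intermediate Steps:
$j{\left(x \right)} = -8 + \frac{1}{x}$ ($j{\left(x \right)} = -8 + \frac{1}{0 + x} = -8 + \frac{1}{x}$)
$y{\left(T,k \right)} = 2 T \left(3 + T + k\right)$ ($y{\left(T,k \right)} = 2 T \left(\left(3 + k\right) + T\right) = 2 T \left(3 + T + k\right)$)
$f{\left(P \right)} = \frac{1}{2 + P}$
$C{\left(K,L \right)} = \frac{1}{2 + 2 \left(-8 + \frac{1}{L}\right) \left(-2 + \frac{1}{L}\right)}$ ($C{\left(K,L \right)} = \frac{1}{2 + 2 \left(-8 + \frac{1}{L}\right) \left(3 - \left(8 - \frac{1}{L}\right) + 3\right)} = \frac{1}{2 + 2 \left(-8 + \frac{1}{L}\right) \left(-2 + \frac{1}{L}\right)}$)
$-181 + C{\left(14,-1 \right)} 428 = -181 + \frac{\left(-1\right)^{2}}{2 \left(1 - -10 + 17 \left(-1\right)^{2}\right)} 428 = -181 + \frac{1}{2} \cdot 1 \frac{1}{1 + 10 + 17 \cdot 1} \cdot 428 = -181 + \frac{1}{2} \cdot 1 \frac{1}{1 + 10 + 17} \cdot 428 = -181 + \frac{1}{2} \cdot 1 \cdot \frac{1}{28} \cdot 428 = -181 + \frac{1}{56} \cdot 428 = -181 + \frac{107}{14} = - \frac{2427}{14}$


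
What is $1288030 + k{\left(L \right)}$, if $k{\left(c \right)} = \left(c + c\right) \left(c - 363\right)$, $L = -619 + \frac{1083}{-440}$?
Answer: $\frac{243126694209}{96800} \approx 2.5116 \cdot 10^{6}$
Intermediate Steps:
$L = - \frac{273443}{440}$ ($L = -619 + 1083 \left(- \frac{1}{440}\right) = -619 - \frac{1083}{440} = - \frac{273443}{440} \approx -621.46$)
$k{\left(c \right)} = 2 c \left(-363 + c\right)$
$1288030 + k{\left(L \right)} = 1288030 + 2 \left(- \frac{273443}{440}\right) \left(-363 - \frac{273443}{440}\right) = 1288030 + 2 \left(- \frac{273443}{440}\right) \left(- \frac{433163}{440}\right) = 1288030 + \frac{118445390209}{96800} = \frac{243126694209}{96800}$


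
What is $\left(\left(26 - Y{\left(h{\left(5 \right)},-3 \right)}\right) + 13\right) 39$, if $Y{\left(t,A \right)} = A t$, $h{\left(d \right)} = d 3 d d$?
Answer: $45396$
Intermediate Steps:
$h{\left(d \right)} = 3 d^{3}$ ($h{\left(d \right)} = 3 d^{2} d = 3 d^{3}$)
$\left(\left(26 - Y{\left(h{\left(5 \right)},-3 \right)}\right) + 13\right) 39 = \left(\left(26 - - 3 \cdot 3 \cdot 5^{3}\right) + 13\right) 39 = \left(\left(26 - - 3 \cdot 3 \cdot 125\right) + 13\right) 39 = \left(\left(26 - \left(-3\right) 375\right) + 13\right) 39 = \left(\left(26 - -1125\right) + 13\right) 39 = \left(\left(26 + 1125\right) + 13\right) 39 = \left(1151 + 13\right) 39 = 1164 \cdot 39 = 45396$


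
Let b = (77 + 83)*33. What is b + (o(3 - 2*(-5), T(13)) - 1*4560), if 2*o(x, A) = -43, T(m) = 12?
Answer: 1397/2 ≈ 698.50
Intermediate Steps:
b = 5280 (b = 160*33 = 5280)
o(x, A) = -43/2 (o(x, A) = (1/2)*(-43) = -43/2)
b + (o(3 - 2*(-5), T(13)) - 1*4560) = 5280 + (-43/2 - 1*4560) = 5280 + (-43/2 - 4560) = 5280 - 9163/2 = 1397/2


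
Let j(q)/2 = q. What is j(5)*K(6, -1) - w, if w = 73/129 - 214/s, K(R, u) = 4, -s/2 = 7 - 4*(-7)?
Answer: 164242/4515 ≈ 36.377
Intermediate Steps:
j(q) = 2*q
s = -70 (s = -2*(7 - 4*(-7)) = -2*(7 + 28) = -2*35 = -70)
w = 16358/4515 (w = 73/129 - 214/(-70) = 73*(1/129) - 214*(-1/70) = 73/129 + 107/35 = 16358/4515 ≈ 3.6230)
j(5)*K(6, -1) - w = (2*5)*4 - 1*16358/4515 = 10*4 - 16358/4515 = 40 - 16358/4515 = 164242/4515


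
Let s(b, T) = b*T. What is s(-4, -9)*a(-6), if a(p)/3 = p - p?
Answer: 0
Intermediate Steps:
a(p) = 0 (a(p) = 3*(p - p) = 3*0 = 0)
s(b, T) = T*b
s(-4, -9)*a(-6) = -9*(-4)*0 = 36*0 = 0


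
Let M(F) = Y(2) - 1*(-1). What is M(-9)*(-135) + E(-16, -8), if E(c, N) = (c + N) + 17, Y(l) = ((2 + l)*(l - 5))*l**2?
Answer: 6338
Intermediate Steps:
Y(l) = l**2*(-5 + l)*(2 + l) (Y(l) = ((2 + l)*(-5 + l))*l**2 = ((-5 + l)*(2 + l))*l**2 = l**2*(-5 + l)*(2 + l))
M(F) = -47 (M(F) = 2**2*(-10 + 2**2 - 3*2) - 1*(-1) = 4*(-10 + 4 - 6) + 1 = 4*(-12) + 1 = -48 + 1 = -47)
E(c, N) = 17 + N + c (E(c, N) = (N + c) + 17 = 17 + N + c)
M(-9)*(-135) + E(-16, -8) = -47*(-135) + (17 - 8 - 16) = 6345 - 7 = 6338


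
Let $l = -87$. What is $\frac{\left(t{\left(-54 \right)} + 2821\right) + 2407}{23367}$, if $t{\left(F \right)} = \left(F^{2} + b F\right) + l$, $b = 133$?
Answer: $\frac{875}{23367} \approx 0.037446$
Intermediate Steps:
$t{\left(F \right)} = -87 + F^{2} + 133 F$ ($t{\left(F \right)} = \left(F^{2} + 133 F\right) - 87 = -87 + F^{2} + 133 F$)
$\frac{\left(t{\left(-54 \right)} + 2821\right) + 2407}{23367} = \frac{\left(\left(-87 + \left(-54\right)^{2} + 133 \left(-54\right)\right) + 2821\right) + 2407}{23367} = \left(\left(\left(-87 + 2916 - 7182\right) + 2821\right) + 2407\right) \frac{1}{23367} = \left(\left(-4353 + 2821\right) + 2407\right) \frac{1}{23367} = \left(-1532 + 2407\right) \frac{1}{23367} = 875 \cdot \frac{1}{23367} = \frac{875}{23367}$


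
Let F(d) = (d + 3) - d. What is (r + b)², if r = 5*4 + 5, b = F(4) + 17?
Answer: 2025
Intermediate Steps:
F(d) = 3 (F(d) = (3 + d) - d = 3)
b = 20 (b = 3 + 17 = 20)
r = 25 (r = 20 + 5 = 25)
(r + b)² = (25 + 20)² = 45² = 2025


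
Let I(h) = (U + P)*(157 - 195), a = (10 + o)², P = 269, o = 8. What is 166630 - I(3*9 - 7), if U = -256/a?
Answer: 14322580/81 ≈ 1.7682e+5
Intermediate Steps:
a = 324 (a = (10 + 8)² = 18² = 324)
U = -64/81 (U = -256/324 = -256*1/324 = -64/81 ≈ -0.79012)
I(h) = -825550/81 (I(h) = (-64/81 + 269)*(157 - 195) = (21725/81)*(-38) = -825550/81)
166630 - I(3*9 - 7) = 166630 - 1*(-825550/81) = 166630 + 825550/81 = 14322580/81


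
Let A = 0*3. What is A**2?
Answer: 0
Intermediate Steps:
A = 0
A**2 = 0**2 = 0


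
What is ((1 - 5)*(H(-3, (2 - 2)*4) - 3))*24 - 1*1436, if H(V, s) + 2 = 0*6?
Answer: -956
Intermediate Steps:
H(V, s) = -2 (H(V, s) = -2 + 0*6 = -2 + 0 = -2)
((1 - 5)*(H(-3, (2 - 2)*4) - 3))*24 - 1*1436 = ((1 - 5)*(-2 - 3))*24 - 1*1436 = -4*(-5)*24 - 1436 = 20*24 - 1436 = 480 - 1436 = -956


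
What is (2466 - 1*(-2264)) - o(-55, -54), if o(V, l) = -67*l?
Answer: 1112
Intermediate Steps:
(2466 - 1*(-2264)) - o(-55, -54) = (2466 - 1*(-2264)) - (-67)*(-54) = (2466 + 2264) - 1*3618 = 4730 - 3618 = 1112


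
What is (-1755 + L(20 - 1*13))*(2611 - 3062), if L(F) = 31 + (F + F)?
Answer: 771210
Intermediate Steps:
L(F) = 31 + 2*F
(-1755 + L(20 - 1*13))*(2611 - 3062) = (-1755 + (31 + 2*(20 - 1*13)))*(2611 - 3062) = (-1755 + (31 + 2*(20 - 13)))*(-451) = (-1755 + (31 + 2*7))*(-451) = (-1755 + (31 + 14))*(-451) = (-1755 + 45)*(-451) = -1710*(-451) = 771210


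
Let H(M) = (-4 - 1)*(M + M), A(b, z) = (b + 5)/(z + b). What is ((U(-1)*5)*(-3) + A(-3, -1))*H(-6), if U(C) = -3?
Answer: 2670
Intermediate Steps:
A(b, z) = (5 + b)/(b + z)
H(M) = -10*M
((U(-1)*5)*(-3) + A(-3, -1))*H(-6) = (-3*5*(-3) + (5 - 3)/(-3 - 1))*(-10*(-6)) = (-15*(-3) + 2/(-4))*60 = (45 - ¼*2)*60 = (45 - ½)*60 = (89/2)*60 = 2670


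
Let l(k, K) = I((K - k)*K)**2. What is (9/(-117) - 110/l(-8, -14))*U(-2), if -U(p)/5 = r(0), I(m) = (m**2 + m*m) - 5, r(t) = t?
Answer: 0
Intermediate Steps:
I(m) = -5 + 2*m**2 (I(m) = (m**2 + m**2) - 5 = 2*m**2 - 5 = -5 + 2*m**2)
l(k, K) = (-5 + 2*K**2*(K - k)**2)**2 (l(k, K) = (-5 + 2*((K - k)*K)**2)**2 = (-5 + 2*(K*(K - k))**2)**2 = (-5 + 2*(K**2*(K - k)**2))**2 = (-5 + 2*K**2*(K - k)**2)**2)
U(p) = 0 (U(p) = -5*0 = 0)
(9/(-117) - 110/l(-8, -14))*U(-2) = (9/(-117) - 110/(-5 + 2*(-14)**2*(-14 - 1*(-8))**2)**2)*0 = (9*(-1/117) - 110/(-5 + 2*196*(-14 + 8)**2)**2)*0 = (-1/13 - 110/(-5 + 2*196*(-6)**2)**2)*0 = (-1/13 - 110/(-5 + 2*196*36)**2)*0 = (-1/13 - 110/(-5 + 14112)**2)*0 = (-1/13 - 110/(14107**2))*0 = (-1/13 - 110/199007449)*0 = -199008879/2587096837*0 = 0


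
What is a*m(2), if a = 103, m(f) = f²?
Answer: 412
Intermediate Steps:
a*m(2) = 103*2² = 103*4 = 412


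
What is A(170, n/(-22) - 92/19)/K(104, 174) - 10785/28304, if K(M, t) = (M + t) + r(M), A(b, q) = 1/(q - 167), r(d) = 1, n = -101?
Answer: -210375078737/552074303376 ≈ -0.38106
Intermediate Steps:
A(b, q) = 1/(-167 + q)
K(M, t) = 1 + M + t (K(M, t) = (M + t) + 1 = 1 + M + t)
A(170, n/(-22) - 92/19)/K(104, 174) - 10785/28304 = 1/((-167 + (-101/(-22) - 92/19))*(1 + 104 + 174)) - 10785/28304 = 1/(-167 + (-101*(-1/22) - 92*1/19)*279) - 10785*1/28304 = (1/279)/(-167 + (101/22 - 92/19)) - 10785/28304 = (1/279)/(-167 - 105/418) - 10785/28304 = (1/279)/(-69911/418) - 10785/28304 = -418/69911*1/279 - 10785/28304 = -418/19505169 - 10785/28304 = -210375078737/552074303376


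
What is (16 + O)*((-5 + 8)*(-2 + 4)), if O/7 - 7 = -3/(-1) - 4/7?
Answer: 492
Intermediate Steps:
O = 66 (O = 49 + 7*(-3/(-1) - 4/7) = 49 + 7*(-3*(-1) - 4*1/7) = 49 + 7*(3 - 4/7) = 49 + 7*(17/7) = 49 + 17 = 66)
(16 + O)*((-5 + 8)*(-2 + 4)) = (16 + 66)*((-5 + 8)*(-2 + 4)) = 82*(3*2) = 82*6 = 492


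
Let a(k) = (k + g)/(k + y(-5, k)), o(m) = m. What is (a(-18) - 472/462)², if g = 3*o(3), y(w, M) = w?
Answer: 11215801/28227969 ≈ 0.39733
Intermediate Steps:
g = 9 (g = 3*3 = 9)
a(k) = (9 + k)/(-5 + k) (a(k) = (k + 9)/(k - 5) = (9 + k)/(-5 + k))
(a(-18) - 472/462)² = ((9 - 18)/(-5 - 18) - 472/462)² = (-9/(-23) - 472*1/462)² = (-1/23*(-9) - 236/231)² = (9/23 - 236/231)² = (-3349/5313)² = 11215801/28227969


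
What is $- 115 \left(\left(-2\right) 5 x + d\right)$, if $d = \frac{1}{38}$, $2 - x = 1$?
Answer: $\frac{43585}{38} \approx 1147.0$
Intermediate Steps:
$x = 1$ ($x = 2 - 1 = 1$)
$d = \frac{1}{38} \approx 0.026316$
$- 115 \left(\left(-2\right) 5 x + d\right) = - 115 \left(\left(-2\right) 5 \cdot 1 + \frac{1}{38}\right) = - 115 \left(\left(-10\right) 1 + \frac{1}{38}\right) = - 115 \left(-10 + \frac{1}{38}\right) = \left(-115\right) \left(- \frac{379}{38}\right) = \frac{43585}{38}$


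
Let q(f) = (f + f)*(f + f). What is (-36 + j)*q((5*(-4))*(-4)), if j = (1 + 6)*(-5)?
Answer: -1817600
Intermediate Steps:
j = -35 (j = 7*(-5) = -35)
q(f) = 4*f² (q(f) = (2*f)*(2*f) = 4*f²)
(-36 + j)*q((5*(-4))*(-4)) = (-36 - 35)*(4*((5*(-4))*(-4))²) = -284*(-20*(-4))² = -284*80² = -284*6400 = -71*25600 = -1817600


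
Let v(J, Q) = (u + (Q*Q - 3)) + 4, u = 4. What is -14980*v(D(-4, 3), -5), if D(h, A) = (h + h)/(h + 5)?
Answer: -449400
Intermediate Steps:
D(h, A) = 2*h/(5 + h) (D(h, A) = (2*h)/(5 + h) = 2*h/(5 + h))
v(J, Q) = 5 + Q² (v(J, Q) = (4 + (Q*Q - 3)) + 4 = (4 + (Q² - 3)) + 4 = (4 + (-3 + Q²)) + 4 = (1 + Q²) + 4 = 5 + Q²)
-14980*v(D(-4, 3), -5) = -14980*(5 + (-5)²) = -14980*(5 + 25) = -14980*30 = -449400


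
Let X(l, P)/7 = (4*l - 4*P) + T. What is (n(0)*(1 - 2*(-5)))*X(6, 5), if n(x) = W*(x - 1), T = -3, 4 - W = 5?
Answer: 77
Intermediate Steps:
W = -1 (W = 4 - 1*5 = 4 - 5 = -1)
X(l, P) = -21 - 28*P + 28*l (X(l, P) = 7*((4*l - 4*P) - 3) = 7*((-4*P + 4*l) - 3) = 7*(-3 - 4*P + 4*l) = -21 - 28*P + 28*l)
n(x) = 1 - x (n(x) = -(x - 1) = -(-1 + x) = 1 - x)
(n(0)*(1 - 2*(-5)))*X(6, 5) = ((1 - 1*0)*(1 - 2*(-5)))*(-21 - 28*5 + 28*6) = ((1 + 0)*(1 + 10))*(-21 - 140 + 168) = (1*11)*7 = 11*7 = 77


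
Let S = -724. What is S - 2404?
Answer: -3128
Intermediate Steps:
S - 2404 = -724 - 2404 = -3128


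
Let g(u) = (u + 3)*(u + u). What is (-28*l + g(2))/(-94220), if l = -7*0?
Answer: -1/4711 ≈ -0.00021227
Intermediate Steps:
l = 0
g(u) = 2*u*(3 + u) (g(u) = (3 + u)*(2*u) = 2*u*(3 + u))
(-28*l + g(2))/(-94220) = (-28*0 + 2*2*(3 + 2))/(-94220) = (0 + 2*2*5)*(-1/94220) = (0 + 20)*(-1/94220) = 20*(-1/94220) = -1/4711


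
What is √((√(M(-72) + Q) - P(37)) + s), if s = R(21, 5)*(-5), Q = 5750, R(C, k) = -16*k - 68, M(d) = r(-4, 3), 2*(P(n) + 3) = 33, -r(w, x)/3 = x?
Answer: √(2906 + 4*√5741)/2 ≈ 28.324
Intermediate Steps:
r(w, x) = -3*x
P(n) = 27/2 (P(n) = -3 + (½)*33 = -3 + 33/2 = 27/2)
M(d) = -9 (M(d) = -3*3 = -9)
R(C, k) = -68 - 16*k
s = 740 (s = (-68 - 16*5)*(-5) = (-68 - 80)*(-5) = -148*(-5) = 740)
√((√(M(-72) + Q) - P(37)) + s) = √((√(-9 + 5750) - 1*27/2) + 740) = √((√5741 - 27/2) + 740) = √((-27/2 + √5741) + 740) = √(1453/2 + √5741)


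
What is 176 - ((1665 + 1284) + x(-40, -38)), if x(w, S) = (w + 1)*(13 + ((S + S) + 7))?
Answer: -4957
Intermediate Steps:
x(w, S) = (1 + w)*(20 + 2*S) (x(w, S) = (1 + w)*(13 + (2*S + 7)) = (1 + w)*(13 + (7 + 2*S)) = (1 + w)*(20 + 2*S))
176 - ((1665 + 1284) + x(-40, -38)) = 176 - ((1665 + 1284) + (20 + 2*(-38) + 20*(-40) + 2*(-38)*(-40))) = 176 - (2949 + (20 - 76 - 800 + 3040)) = 176 - (2949 + 2184) = 176 - 1*5133 = 176 - 5133 = -4957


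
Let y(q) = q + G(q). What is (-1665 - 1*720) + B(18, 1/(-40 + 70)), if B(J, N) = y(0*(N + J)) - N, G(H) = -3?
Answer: -71641/30 ≈ -2388.0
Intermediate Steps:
y(q) = -3 + q (y(q) = q - 3 = -3 + q)
B(J, N) = -3 - N (B(J, N) = (-3 + 0*(N + J)) - N = (-3 + 0*(J + N)) - N = (-3 + 0) - N = -3 - N)
(-1665 - 1*720) + B(18, 1/(-40 + 70)) = (-1665 - 1*720) + (-3 - 1/(-40 + 70)) = (-1665 - 720) + (-3 - 1/30) = -2385 + (-3 - 1*1/30) = -2385 + (-3 - 1/30) = -2385 - 91/30 = -71641/30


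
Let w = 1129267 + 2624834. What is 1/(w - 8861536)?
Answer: -1/5107435 ≈ -1.9579e-7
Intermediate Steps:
w = 3754101
1/(w - 8861536) = 1/(3754101 - 8861536) = 1/(-5107435) = -1/5107435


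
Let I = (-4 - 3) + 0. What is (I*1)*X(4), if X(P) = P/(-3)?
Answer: 28/3 ≈ 9.3333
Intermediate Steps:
X(P) = -P/3 (X(P) = P*(-⅓) = -P/3)
I = -7 (I = -7 + 0 = -7)
(I*1)*X(4) = (-7*1)*(-⅓*4) = -7*(-4/3) = 28/3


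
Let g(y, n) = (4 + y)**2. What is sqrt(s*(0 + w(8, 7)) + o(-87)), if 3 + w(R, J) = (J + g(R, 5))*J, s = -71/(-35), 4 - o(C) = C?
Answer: sqrt(2730665)/35 ≈ 47.214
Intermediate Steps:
o(C) = 4 - C
s = 71/35 (s = -71*(-1/35) = 71/35 ≈ 2.0286)
w(R, J) = -3 + J*(J + (4 + R)**2) (w(R, J) = -3 + (J + (4 + R)**2)*J = -3 + J*(J + (4 + R)**2))
sqrt(s*(0 + w(8, 7)) + o(-87)) = sqrt(71*(0 + (-3 + 7**2 + 7*(4 + 8)**2))/35 + (4 - 1*(-87))) = sqrt(71*(0 + (-3 + 49 + 7*12**2))/35 + (4 + 87)) = sqrt(71*(0 + (-3 + 49 + 7*144))/35 + 91) = sqrt(71*(0 + (-3 + 49 + 1008))/35 + 91) = sqrt(71*(0 + 1054)/35 + 91) = sqrt((71/35)*1054 + 91) = sqrt(74834/35 + 91) = sqrt(78019/35) = sqrt(2730665)/35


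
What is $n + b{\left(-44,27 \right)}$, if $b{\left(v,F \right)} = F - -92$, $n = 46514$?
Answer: $46633$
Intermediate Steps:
$b{\left(v,F \right)} = 92 + F$ ($b{\left(v,F \right)} = F + 92 = 92 + F$)
$n + b{\left(-44,27 \right)} = 46514 + \left(92 + 27\right) = 46514 + 119 = 46633$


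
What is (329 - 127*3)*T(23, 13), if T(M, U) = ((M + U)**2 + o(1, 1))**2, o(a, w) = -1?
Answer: -87205300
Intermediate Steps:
T(M, U) = (-1 + (M + U)**2)**2 (T(M, U) = ((M + U)**2 - 1)**2 = (-1 + (M + U)**2)**2)
(329 - 127*3)*T(23, 13) = (329 - 127*3)*(-1 + (23 + 13)**2)**2 = (329 - 381)*(-1 + 36**2)**2 = -52*(-1 + 1296)**2 = -52*1295**2 = -52*1677025 = -87205300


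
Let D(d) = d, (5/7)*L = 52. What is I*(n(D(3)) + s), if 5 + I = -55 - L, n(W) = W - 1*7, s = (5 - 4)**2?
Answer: 1992/5 ≈ 398.40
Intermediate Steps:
L = 364/5 (L = (7/5)*52 = 364/5 ≈ 72.800)
s = 1 (s = 1**2 = 1)
n(W) = -7 + W (n(W) = W - 7 = -7 + W)
I = -664/5 (I = -5 + (-55 - 1*364/5) = -5 + (-55 - 364/5) = -5 - 639/5 = -664/5 ≈ -132.80)
I*(n(D(3)) + s) = -664*((-7 + 3) + 1)/5 = -664*(-4 + 1)/5 = -664/5*(-3) = 1992/5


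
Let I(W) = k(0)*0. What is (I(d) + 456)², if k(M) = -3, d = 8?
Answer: 207936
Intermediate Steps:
I(W) = 0 (I(W) = -3*0 = 0)
(I(d) + 456)² = (0 + 456)² = 456² = 207936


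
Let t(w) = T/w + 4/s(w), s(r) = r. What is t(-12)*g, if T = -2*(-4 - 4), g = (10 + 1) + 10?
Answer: -35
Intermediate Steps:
g = 21 (g = 11 + 10 = 21)
T = 16 (T = -2*(-8) = 16)
t(w) = 20/w (t(w) = 16/w + 4/w = 20/w)
t(-12)*g = (20/(-12))*21 = (20*(-1/12))*21 = -5/3*21 = -35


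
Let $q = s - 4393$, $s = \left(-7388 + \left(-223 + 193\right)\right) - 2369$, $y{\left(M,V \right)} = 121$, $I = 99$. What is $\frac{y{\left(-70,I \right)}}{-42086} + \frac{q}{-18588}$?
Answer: $\frac{13512053}{17779422} \approx 0.75998$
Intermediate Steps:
$s = -9787$ ($s = \left(-7388 - 30\right) - 2369 = -7418 - 2369 = -9787$)
$q = -14180$ ($q = -9787 - 4393 = -14180$)
$\frac{y{\left(-70,I \right)}}{-42086} + \frac{q}{-18588} = \frac{121}{-42086} - \frac{14180}{-18588} = 121 \left(- \frac{1}{42086}\right) - - \frac{3545}{4647} = - \frac{11}{3826} + \frac{3545}{4647} = \frac{13512053}{17779422}$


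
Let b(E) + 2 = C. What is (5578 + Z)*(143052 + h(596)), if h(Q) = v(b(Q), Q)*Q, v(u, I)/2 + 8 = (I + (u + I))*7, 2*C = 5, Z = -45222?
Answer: -399759629984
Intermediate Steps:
C = 5/2 (C = (½)*5 = 5/2 ≈ 2.5000)
b(E) = ½ (b(E) = -2 + 5/2 = ½)
v(u, I) = -16 + 14*u + 28*I (v(u, I) = -16 + 2*((I + (u + I))*7) = -16 + 2*((I + (I + u))*7) = -16 + 2*((u + 2*I)*7) = -16 + 2*(7*u + 14*I) = -16 + (14*u + 28*I) = -16 + 14*u + 28*I)
h(Q) = Q*(-9 + 28*Q) (h(Q) = (-16 + 14*(½) + 28*Q)*Q = (-16 + 7 + 28*Q)*Q = (-9 + 28*Q)*Q = Q*(-9 + 28*Q))
(5578 + Z)*(143052 + h(596)) = (5578 - 45222)*(143052 + 596*(-9 + 28*596)) = -39644*(143052 + 596*(-9 + 16688)) = -39644*(143052 + 596*16679) = -39644*(143052 + 9940684) = -39644*10083736 = -399759629984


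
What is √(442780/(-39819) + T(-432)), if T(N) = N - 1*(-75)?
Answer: I*√3453688713/3063 ≈ 19.186*I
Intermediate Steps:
T(N) = 75 + N (T(N) = N + 75 = 75 + N)
√(442780/(-39819) + T(-432)) = √(442780/(-39819) + (75 - 432)) = √(442780*(-1/39819) - 357) = √(-34060/3063 - 357) = √(-1127551/3063) = I*√3453688713/3063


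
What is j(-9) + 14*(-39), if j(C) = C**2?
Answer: -465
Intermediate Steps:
j(-9) + 14*(-39) = (-9)**2 + 14*(-39) = 81 - 546 = -465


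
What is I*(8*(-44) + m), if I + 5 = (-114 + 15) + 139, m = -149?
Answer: -17535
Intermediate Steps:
I = 35 (I = -5 + ((-114 + 15) + 139) = -5 + (-99 + 139) = -5 + 40 = 35)
I*(8*(-44) + m) = 35*(8*(-44) - 149) = 35*(-352 - 149) = 35*(-501) = -17535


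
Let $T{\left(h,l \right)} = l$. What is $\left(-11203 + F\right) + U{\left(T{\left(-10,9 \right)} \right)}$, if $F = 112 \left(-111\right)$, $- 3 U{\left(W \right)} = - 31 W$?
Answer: $-23542$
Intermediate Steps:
$U{\left(W \right)} = \frac{31 W}{3}$ ($U{\left(W \right)} = - \frac{\left(-31\right) W}{3} = \frac{31 W}{3}$)
$F = -12432$
$\left(-11203 + F\right) + U{\left(T{\left(-10,9 \right)} \right)} = \left(-11203 - 12432\right) + \frac{31}{3} \cdot 9 = -23635 + 93 = -23542$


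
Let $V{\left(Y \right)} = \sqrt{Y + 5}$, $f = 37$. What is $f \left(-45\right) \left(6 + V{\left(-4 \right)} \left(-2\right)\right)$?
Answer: $-6660$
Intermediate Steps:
$V{\left(Y \right)} = \sqrt{5 + Y}$
$f \left(-45\right) \left(6 + V{\left(-4 \right)} \left(-2\right)\right) = 37 \left(-45\right) \left(6 + \sqrt{5 - 4} \left(-2\right)\right) = - 1665 \left(6 + \sqrt{1} \left(-2\right)\right) = - 1665 \left(6 + 1 \left(-2\right)\right) = - 1665 \left(6 - 2\right) = \left(-1665\right) 4 = -6660$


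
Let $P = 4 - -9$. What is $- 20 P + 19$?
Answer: $-241$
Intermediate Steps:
$P = 13$ ($P = 4 + 9 = 13$)
$- 20 P + 19 = \left(-20\right) 13 + 19 = -260 + 19 = -241$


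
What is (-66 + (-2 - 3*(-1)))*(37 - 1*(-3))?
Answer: -2600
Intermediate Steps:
(-66 + (-2 - 3*(-1)))*(37 - 1*(-3)) = (-66 + (-2 + 3))*(37 + 3) = (-66 + 1)*40 = -65*40 = -2600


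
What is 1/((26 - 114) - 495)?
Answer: -1/583 ≈ -0.0017153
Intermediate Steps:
1/((26 - 114) - 495) = 1/(-88 - 495) = 1/(-583) = -1/583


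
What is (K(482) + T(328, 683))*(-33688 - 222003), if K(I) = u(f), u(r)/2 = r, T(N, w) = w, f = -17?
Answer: -165943459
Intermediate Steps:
u(r) = 2*r
K(I) = -34 (K(I) = 2*(-17) = -34)
(K(482) + T(328, 683))*(-33688 - 222003) = (-34 + 683)*(-33688 - 222003) = 649*(-255691) = -165943459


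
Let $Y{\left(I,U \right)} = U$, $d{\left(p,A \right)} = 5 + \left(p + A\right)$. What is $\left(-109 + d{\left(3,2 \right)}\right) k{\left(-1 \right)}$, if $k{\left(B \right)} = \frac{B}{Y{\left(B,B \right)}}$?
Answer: $-99$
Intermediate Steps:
$d{\left(p,A \right)} = 5 + A + p$ ($d{\left(p,A \right)} = 5 + \left(A + p\right) = 5 + A + p$)
$k{\left(B \right)} = 1$ ($k{\left(B \right)} = \frac{B}{B} = 1$)
$\left(-109 + d{\left(3,2 \right)}\right) k{\left(-1 \right)} = \left(-109 + \left(5 + 2 + 3\right)\right) 1 = \left(-109 + 10\right) 1 = \left(-99\right) 1 = -99$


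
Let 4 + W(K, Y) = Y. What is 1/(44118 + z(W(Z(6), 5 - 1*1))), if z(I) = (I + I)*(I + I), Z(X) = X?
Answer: 1/44118 ≈ 2.2666e-5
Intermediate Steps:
W(K, Y) = -4 + Y
z(I) = 4*I² (z(I) = (2*I)*(2*I) = 4*I²)
1/(44118 + z(W(Z(6), 5 - 1*1))) = 1/(44118 + 4*(-4 + (5 - 1*1))²) = 1/(44118 + 4*(-4 + (5 - 1))²) = 1/(44118 + 4*(-4 + 4)²) = 1/(44118 + 4*0²) = 1/(44118 + 4*0) = 1/(44118 + 0) = 1/44118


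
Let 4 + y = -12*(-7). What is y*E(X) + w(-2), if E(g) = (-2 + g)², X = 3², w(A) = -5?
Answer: 3915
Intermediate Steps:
X = 9
y = 80 (y = -4 - 12*(-7) = -4 + 84 = 80)
y*E(X) + w(-2) = 80*(-2 + 9)² - 5 = 80*7² - 5 = 80*49 - 5 = 3920 - 5 = 3915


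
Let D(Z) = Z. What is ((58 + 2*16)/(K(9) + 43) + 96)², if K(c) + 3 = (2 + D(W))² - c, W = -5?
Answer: 154449/16 ≈ 9653.1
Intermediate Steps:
K(c) = 6 - c (K(c) = -3 + ((2 - 5)² - c) = -3 + ((-3)² - c) = -3 + (9 - c) = 6 - c)
((58 + 2*16)/(K(9) + 43) + 96)² = ((58 + 2*16)/((6 - 1*9) + 43) + 96)² = ((58 + 32)/((6 - 9) + 43) + 96)² = (90/(-3 + 43) + 96)² = (90/40 + 96)² = (90*(1/40) + 96)² = (9/4 + 96)² = (393/4)² = 154449/16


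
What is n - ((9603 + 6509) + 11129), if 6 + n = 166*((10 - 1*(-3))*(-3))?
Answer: -33721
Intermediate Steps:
n = -6480 (n = -6 + 166*((10 - 1*(-3))*(-3)) = -6 + 166*((10 + 3)*(-3)) = -6 + 166*(13*(-3)) = -6 + 166*(-39) = -6 - 6474 = -6480)
n - ((9603 + 6509) + 11129) = -6480 - ((9603 + 6509) + 11129) = -6480 - (16112 + 11129) = -6480 - 1*27241 = -6480 - 27241 = -33721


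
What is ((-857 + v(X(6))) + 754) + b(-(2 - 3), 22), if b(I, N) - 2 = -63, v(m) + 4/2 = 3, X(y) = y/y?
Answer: -163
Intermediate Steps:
X(y) = 1
v(m) = 1 (v(m) = -2 + 3 = 1)
b(I, N) = -61 (b(I, N) = 2 - 63 = -61)
((-857 + v(X(6))) + 754) + b(-(2 - 3), 22) = ((-857 + 1) + 754) - 61 = (-856 + 754) - 61 = -102 - 61 = -163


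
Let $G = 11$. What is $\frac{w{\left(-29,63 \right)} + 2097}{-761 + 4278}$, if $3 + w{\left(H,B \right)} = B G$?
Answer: $\frac{2787}{3517} \approx 0.79244$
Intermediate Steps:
$w{\left(H,B \right)} = -3 + 11 B$ ($w{\left(H,B \right)} = -3 + B 11 = -3 + 11 B$)
$\frac{w{\left(-29,63 \right)} + 2097}{-761 + 4278} = \frac{\left(-3 + 11 \cdot 63\right) + 2097}{-761 + 4278} = \frac{\left(-3 + 693\right) + 2097}{3517} = \left(690 + 2097\right) \frac{1}{3517} = 2787 \cdot \frac{1}{3517} = \frac{2787}{3517}$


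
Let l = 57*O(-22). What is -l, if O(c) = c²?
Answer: -27588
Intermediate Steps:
l = 27588 (l = 57*(-22)² = 57*484 = 27588)
-l = -1*27588 = -27588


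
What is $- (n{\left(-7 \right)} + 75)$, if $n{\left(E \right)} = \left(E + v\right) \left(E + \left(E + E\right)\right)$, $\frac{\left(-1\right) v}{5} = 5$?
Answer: $-747$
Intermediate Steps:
$v = -25$ ($v = \left(-5\right) 5 = -25$)
$n{\left(E \right)} = 3 E \left(-25 + E\right)$ ($n{\left(E \right)} = \left(E - 25\right) \left(E + \left(E + E\right)\right) = \left(-25 + E\right) \left(E + 2 E\right) = \left(-25 + E\right) 3 E = 3 E \left(-25 + E\right)$)
$- (n{\left(-7 \right)} + 75) = - (3 \left(-7\right) \left(-25 - 7\right) + 75) = - (3 \left(-7\right) \left(-32\right) + 75) = - (672 + 75) = \left(-1\right) 747 = -747$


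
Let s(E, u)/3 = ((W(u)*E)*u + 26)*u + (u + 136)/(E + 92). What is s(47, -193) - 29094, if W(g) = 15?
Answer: 10944510522/139 ≈ 7.8738e+7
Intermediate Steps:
s(E, u) = 3*u*(26 + 15*E*u) + 3*(136 + u)/(92 + E) (s(E, u) = 3*(((15*E)*u + 26)*u + (u + 136)/(E + 92)) = 3*((15*E*u + 26)*u + (136 + u)/(92 + E)) = 3*((26 + 15*E*u)*u + (136 + u)/(92 + E)) = 3*(u*(26 + 15*E*u) + (136 + u)/(92 + E)) = 3*u*(26 + 15*E*u) + 3*(136 + u)/(92 + E))
s(47, -193) - 29094 = 3*(136 + 2393*(-193) + 15*47²*(-193)² + 26*47*(-193) + 1380*47*(-193)²)/(92 + 47) - 29094 = 3*(136 - 461849 + 15*2209*37249 - 235846 + 1380*47*37249)/139 - 29094 = 3*(1/139)*(136 - 461849 + 1234245615 - 235846 + 2415970140) - 29094 = 3*(1/139)*3649518196 - 29094 = 10948554588/139 - 29094 = 10944510522/139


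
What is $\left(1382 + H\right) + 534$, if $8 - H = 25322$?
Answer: $-23398$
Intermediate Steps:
$H = -25314$ ($H = 8 - 25322 = -25314$)
$\left(1382 + H\right) + 534 = \left(1382 - 25314\right) + 534 = -23932 + 534 = -23398$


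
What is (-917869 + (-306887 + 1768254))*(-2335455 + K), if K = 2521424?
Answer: 101073779562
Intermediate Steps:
(-917869 + (-306887 + 1768254))*(-2335455 + K) = (-917869 + (-306887 + 1768254))*(-2335455 + 2521424) = (-917869 + 1461367)*185969 = 543498*185969 = 101073779562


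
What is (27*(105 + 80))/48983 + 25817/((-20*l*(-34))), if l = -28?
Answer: -1169489311/932636320 ≈ -1.2540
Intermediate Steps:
(27*(105 + 80))/48983 + 25817/((-20*l*(-34))) = (27*(105 + 80))/48983 + 25817/((-20*(-28)*(-34))) = (27*185)*(1/48983) + 25817/((560*(-34))) = 4995*(1/48983) + 25817/(-19040) = 4995/48983 + 25817*(-1/19040) = 4995/48983 - 25817/19040 = -1169489311/932636320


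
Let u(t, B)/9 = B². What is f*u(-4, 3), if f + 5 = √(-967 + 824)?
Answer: -405 + 81*I*√143 ≈ -405.0 + 968.62*I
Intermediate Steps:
u(t, B) = 9*B²
f = -5 + I*√143 (f = -5 + √(-967 + 824) = -5 + √(-143) = -5 + I*√143 ≈ -5.0 + 11.958*I)
f*u(-4, 3) = (-5 + I*√143)*(9*3²) = (-5 + I*√143)*(9*9) = (-5 + I*√143)*81 = -405 + 81*I*√143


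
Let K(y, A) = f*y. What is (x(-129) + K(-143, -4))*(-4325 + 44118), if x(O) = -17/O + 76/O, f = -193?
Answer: 141671516116/129 ≈ 1.0982e+9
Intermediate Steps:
x(O) = 59/O
K(y, A) = -193*y
(x(-129) + K(-143, -4))*(-4325 + 44118) = (59/(-129) - 193*(-143))*(-4325 + 44118) = (59*(-1/129) + 27599)*39793 = (-59/129 + 27599)*39793 = (3560212/129)*39793 = 141671516116/129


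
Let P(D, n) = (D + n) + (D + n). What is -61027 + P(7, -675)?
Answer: -62363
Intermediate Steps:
P(D, n) = 2*D + 2*n
-61027 + P(7, -675) = -61027 + (2*7 + 2*(-675)) = -61027 + (14 - 1350) = -61027 - 1336 = -62363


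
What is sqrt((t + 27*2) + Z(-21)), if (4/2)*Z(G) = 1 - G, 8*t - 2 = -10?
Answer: 8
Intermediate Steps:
t = -1 (t = 1/4 + (1/8)*(-10) = 1/4 - 5/4 = -1)
Z(G) = 1/2 - G/2 (Z(G) = (1 - G)/2 = 1/2 - G/2)
sqrt((t + 27*2) + Z(-21)) = sqrt((-1 + 27*2) + (1/2 - 1/2*(-21))) = sqrt((-1 + 54) + (1/2 + 21/2)) = sqrt(53 + 11) = sqrt(64) = 8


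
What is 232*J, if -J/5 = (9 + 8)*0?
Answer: 0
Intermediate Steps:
J = 0 (J = -5*(9 + 8)*0 = -85*0 = -5*0 = 0)
232*J = 232*0 = 0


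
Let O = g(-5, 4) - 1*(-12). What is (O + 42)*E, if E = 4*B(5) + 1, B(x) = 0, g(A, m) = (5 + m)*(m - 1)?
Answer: 81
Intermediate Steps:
g(A, m) = (-1 + m)*(5 + m) (g(A, m) = (5 + m)*(-1 + m) = (-1 + m)*(5 + m))
E = 1 (E = 4*0 + 1 = 0 + 1 = 1)
O = 39 (O = (-5 + 4**2 + 4*4) - 1*(-12) = (-5 + 16 + 16) + 12 = 27 + 12 = 39)
(O + 42)*E = (39 + 42)*1 = 81*1 = 81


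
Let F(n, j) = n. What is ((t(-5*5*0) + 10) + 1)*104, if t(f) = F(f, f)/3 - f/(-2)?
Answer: 1144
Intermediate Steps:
t(f) = 5*f/6 (t(f) = f/3 - f/(-2) = f*(⅓) - f*(-½) = f/3 + f/2 = 5*f/6)
((t(-5*5*0) + 10) + 1)*104 = ((5*(-5*5*0)/6 + 10) + 1)*104 = ((5*(-25*0)/6 + 10) + 1)*104 = (((⅚)*0 + 10) + 1)*104 = ((0 + 10) + 1)*104 = (10 + 1)*104 = 11*104 = 1144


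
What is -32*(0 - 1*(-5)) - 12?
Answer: -172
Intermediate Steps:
-32*(0 - 1*(-5)) - 12 = -32*(0 + 5) - 12 = -32*5 - 12 = -160 - 12 = -172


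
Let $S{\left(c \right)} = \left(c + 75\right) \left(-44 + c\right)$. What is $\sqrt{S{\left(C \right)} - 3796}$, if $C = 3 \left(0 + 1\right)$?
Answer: $i \sqrt{6994} \approx 83.63 i$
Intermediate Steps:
$C = 3$ ($C = 3 \cdot 1 = 3$)
$S{\left(c \right)} = \left(-44 + c\right) \left(75 + c\right)$ ($S{\left(c \right)} = \left(75 + c\right) \left(-44 + c\right) = \left(-44 + c\right) \left(75 + c\right)$)
$\sqrt{S{\left(C \right)} - 3796} = \sqrt{\left(-3300 + 3^{2} + 31 \cdot 3\right) - 3796} = \sqrt{\left(-3300 + 9 + 93\right) - 3796} = \sqrt{-3198 - 3796} = \sqrt{-6994} = i \sqrt{6994}$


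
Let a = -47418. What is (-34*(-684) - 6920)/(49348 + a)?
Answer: 8168/965 ≈ 8.4642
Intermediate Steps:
(-34*(-684) - 6920)/(49348 + a) = (-34*(-684) - 6920)/(49348 - 47418) = (23256 - 6920)/1930 = 16336*(1/1930) = 8168/965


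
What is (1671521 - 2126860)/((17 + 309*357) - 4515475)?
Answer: 455339/4405145 ≈ 0.10337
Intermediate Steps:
(1671521 - 2126860)/((17 + 309*357) - 4515475) = -455339/((17 + 110313) - 4515475) = -455339/(110330 - 4515475) = -455339/(-4405145) = -455339*(-1/4405145) = 455339/4405145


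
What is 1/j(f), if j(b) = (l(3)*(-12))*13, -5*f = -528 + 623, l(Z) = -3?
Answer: 1/468 ≈ 0.0021368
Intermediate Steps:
f = -19 (f = -(-528 + 623)/5 = -1/5*95 = -19)
j(b) = 468 (j(b) = -3*(-12)*13 = 36*13 = 468)
1/j(f) = 1/468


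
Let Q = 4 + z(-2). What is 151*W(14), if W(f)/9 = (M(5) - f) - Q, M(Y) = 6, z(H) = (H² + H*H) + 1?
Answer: -28539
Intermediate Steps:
z(H) = 1 + 2*H² (z(H) = (H² + H²) + 1 = 2*H² + 1 = 1 + 2*H²)
Q = 13 (Q = 4 + (1 + 2*(-2)²) = 4 + (1 + 2*4) = 4 + (1 + 8) = 4 + 9 = 13)
W(f) = -63 - 9*f (W(f) = 9*((6 - f) - 1*13) = 9*((6 - f) - 13) = 9*(-7 - f) = -63 - 9*f)
151*W(14) = 151*(-63 - 9*14) = 151*(-63 - 126) = 151*(-189) = -28539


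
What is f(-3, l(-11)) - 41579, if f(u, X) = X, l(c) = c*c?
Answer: -41458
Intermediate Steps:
l(c) = c²
f(-3, l(-11)) - 41579 = (-11)² - 41579 = 121 - 41579 = -41458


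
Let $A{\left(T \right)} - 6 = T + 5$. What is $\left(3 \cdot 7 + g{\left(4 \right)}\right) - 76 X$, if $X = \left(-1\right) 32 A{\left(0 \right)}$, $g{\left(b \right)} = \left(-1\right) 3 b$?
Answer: $26761$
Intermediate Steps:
$A{\left(T \right)} = 11 + T$ ($A{\left(T \right)} = 6 + \left(T + 5\right) = 6 + \left(5 + T\right) = 11 + T$)
$g{\left(b \right)} = - 3 b$
$X = -352$ ($X = \left(-1\right) 32 \left(11 + 0\right) = \left(-32\right) 11 = -352$)
$\left(3 \cdot 7 + g{\left(4 \right)}\right) - 76 X = \left(3 \cdot 7 - 12\right) - -26752 = \left(21 - 12\right) + 26752 = 9 + 26752 = 26761$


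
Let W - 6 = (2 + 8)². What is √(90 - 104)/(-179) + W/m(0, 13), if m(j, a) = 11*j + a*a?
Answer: 106/169 - I*√14/179 ≈ 0.62722 - 0.020903*I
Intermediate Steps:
m(j, a) = a² + 11*j (m(j, a) = 11*j + a² = a² + 11*j)
W = 106 (W = 6 + (2 + 8)² = 6 + 10² = 6 + 100 = 106)
√(90 - 104)/(-179) + W/m(0, 13) = √(90 - 104)/(-179) + 106/(13² + 11*0) = √(-14)*(-1/179) + 106/(169 + 0) = (I*√14)*(-1/179) + 106/169 = -I*√14/179 + 106*(1/169) = -I*√14/179 + 106/169 = 106/169 - I*√14/179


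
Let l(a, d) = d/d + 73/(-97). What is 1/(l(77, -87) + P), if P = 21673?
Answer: 97/2102305 ≈ 4.6140e-5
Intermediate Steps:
l(a, d) = 24/97 (l(a, d) = 1 + 73*(-1/97) = 1 - 73/97 = 24/97)
1/(l(77, -87) + P) = 1/(24/97 + 21673) = 1/(2102305/97) = 97/2102305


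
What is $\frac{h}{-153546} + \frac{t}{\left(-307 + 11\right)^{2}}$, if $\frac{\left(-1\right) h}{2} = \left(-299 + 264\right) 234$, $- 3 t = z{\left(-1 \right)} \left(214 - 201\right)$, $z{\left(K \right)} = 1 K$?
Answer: $- \frac{717242357}{6726543168} \approx -0.10663$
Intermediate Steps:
$z{\left(K \right)} = K$
$t = \frac{13}{3}$ ($t = - \frac{\left(-1\right) \left(214 - 201\right)}{3} = - \frac{\left(-1\right) 13}{3} = \left(- \frac{1}{3}\right) \left(-13\right) = \frac{13}{3} \approx 4.3333$)
$h = 16380$ ($h = - 2 \left(-299 + 264\right) 234 = - 2 \left(\left(-35\right) 234\right) = \left(-2\right) \left(-8190\right) = 16380$)
$\frac{h}{-153546} + \frac{t}{\left(-307 + 11\right)^{2}} = \frac{16380}{-153546} + \frac{13}{3 \left(-307 + 11\right)^{2}} = 16380 \left(- \frac{1}{153546}\right) + \frac{13}{3 \left(-296\right)^{2}} = - \frac{2730}{25591} + \frac{13}{3 \cdot 87616} = - \frac{2730}{25591} + \frac{13}{3} \cdot \frac{1}{87616} = - \frac{2730}{25591} + \frac{13}{262848} = - \frac{717242357}{6726543168}$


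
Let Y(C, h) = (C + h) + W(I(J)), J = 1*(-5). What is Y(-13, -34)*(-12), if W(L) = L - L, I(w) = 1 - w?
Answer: 564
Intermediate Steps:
J = -5
W(L) = 0
Y(C, h) = C + h (Y(C, h) = (C + h) + 0 = C + h)
Y(-13, -34)*(-12) = (-13 - 34)*(-12) = -47*(-12) = 564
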